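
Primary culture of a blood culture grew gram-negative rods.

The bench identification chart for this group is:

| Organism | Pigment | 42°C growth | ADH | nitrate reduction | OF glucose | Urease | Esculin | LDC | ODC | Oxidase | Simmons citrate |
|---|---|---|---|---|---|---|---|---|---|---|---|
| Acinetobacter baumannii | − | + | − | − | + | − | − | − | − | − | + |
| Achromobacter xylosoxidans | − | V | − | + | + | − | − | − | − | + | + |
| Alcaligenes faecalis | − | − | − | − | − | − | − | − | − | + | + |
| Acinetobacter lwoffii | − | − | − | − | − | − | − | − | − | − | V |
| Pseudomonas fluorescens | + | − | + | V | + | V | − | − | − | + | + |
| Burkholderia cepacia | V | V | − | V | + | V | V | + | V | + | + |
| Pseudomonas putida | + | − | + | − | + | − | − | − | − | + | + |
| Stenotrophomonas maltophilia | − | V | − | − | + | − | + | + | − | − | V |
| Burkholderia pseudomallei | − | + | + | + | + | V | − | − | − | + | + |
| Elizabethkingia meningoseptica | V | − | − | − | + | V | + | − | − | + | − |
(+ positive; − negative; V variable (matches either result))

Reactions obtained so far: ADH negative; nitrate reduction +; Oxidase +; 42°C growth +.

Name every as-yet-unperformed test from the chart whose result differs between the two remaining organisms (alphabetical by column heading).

nitrate reduction +: excludes 6 organisms — 4 left.
Oxidase +: all 4 remaining candidates are consistent.
42°C growth +: excludes Pseudomonas fluorescens — 3 left.
ADH −: excludes Burkholderia pseudomallei — 2 left.
Two candidates remain: Achromobacter xylosoxidans and Burkholderia cepacia.
  Pigment: − vs V — variable for at least one, does not separate.
  OF glucose: + vs + — same for both, does not separate.
  Urease: − vs V — variable for at least one, does not separate.
  Esculin: − vs V — variable for at least one, does not separate.
  LDC: Achromobacter xylosoxidans −, Burkholderia cepacia + — discriminates.
  ODC: − vs V — variable for at least one, does not separate.
  Simmons citrate: + vs + — same for both, does not separate.

LDC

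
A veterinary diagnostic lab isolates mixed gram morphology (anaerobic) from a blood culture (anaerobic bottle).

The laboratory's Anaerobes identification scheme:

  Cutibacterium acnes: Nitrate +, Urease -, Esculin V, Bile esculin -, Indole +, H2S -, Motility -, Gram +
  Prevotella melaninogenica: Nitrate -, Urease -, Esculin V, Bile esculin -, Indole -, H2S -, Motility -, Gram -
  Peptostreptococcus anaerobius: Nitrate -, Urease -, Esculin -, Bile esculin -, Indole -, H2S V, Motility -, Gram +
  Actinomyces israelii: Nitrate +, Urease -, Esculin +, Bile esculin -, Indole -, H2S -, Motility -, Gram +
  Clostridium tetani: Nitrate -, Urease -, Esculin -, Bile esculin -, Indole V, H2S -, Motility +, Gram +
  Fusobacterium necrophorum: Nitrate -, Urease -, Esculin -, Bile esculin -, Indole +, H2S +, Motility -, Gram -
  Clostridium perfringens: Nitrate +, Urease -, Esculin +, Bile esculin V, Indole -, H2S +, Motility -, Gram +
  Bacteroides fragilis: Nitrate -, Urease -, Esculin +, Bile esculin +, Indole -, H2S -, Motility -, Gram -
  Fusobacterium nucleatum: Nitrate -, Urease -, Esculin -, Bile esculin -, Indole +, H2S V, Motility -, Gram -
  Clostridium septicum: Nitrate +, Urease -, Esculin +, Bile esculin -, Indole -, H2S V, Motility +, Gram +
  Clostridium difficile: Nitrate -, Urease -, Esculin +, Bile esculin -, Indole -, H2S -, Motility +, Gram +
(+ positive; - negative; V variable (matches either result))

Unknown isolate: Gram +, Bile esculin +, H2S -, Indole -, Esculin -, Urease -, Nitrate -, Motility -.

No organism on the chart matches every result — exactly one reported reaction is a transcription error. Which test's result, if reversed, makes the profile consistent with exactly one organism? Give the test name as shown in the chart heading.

As reported, no row in the chart matches all 8 reactions.
Reversing Gram → still no organism matches.
Reversing Indole → still no organism matches.
Reversing Esculin → still no organism matches.
Reversing Bile esculin (to -) → unique match: Peptostreptococcus anaerobius.
Reversing Urease → still no organism matches.
Reversing Nitrate → still no organism matches.
Reversing Motility → still no organism matches.
Reversing H2S → still no organism matches.

Bile esculin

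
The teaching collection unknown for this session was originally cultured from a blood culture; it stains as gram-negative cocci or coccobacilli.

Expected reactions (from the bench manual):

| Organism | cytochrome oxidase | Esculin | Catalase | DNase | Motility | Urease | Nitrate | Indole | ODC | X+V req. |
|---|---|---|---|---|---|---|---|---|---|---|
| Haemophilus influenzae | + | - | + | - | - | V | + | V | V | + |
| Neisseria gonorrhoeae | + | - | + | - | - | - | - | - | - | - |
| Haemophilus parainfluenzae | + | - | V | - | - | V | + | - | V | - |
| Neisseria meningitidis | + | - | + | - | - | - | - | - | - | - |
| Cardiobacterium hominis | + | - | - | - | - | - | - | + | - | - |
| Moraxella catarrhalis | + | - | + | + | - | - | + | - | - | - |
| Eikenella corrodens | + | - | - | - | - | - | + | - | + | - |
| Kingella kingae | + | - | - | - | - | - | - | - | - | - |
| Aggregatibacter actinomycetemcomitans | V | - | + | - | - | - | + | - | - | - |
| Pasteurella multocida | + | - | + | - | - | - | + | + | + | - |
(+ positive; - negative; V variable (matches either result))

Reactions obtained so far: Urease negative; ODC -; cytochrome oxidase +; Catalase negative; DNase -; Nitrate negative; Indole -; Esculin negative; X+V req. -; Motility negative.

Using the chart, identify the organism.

cytochrome oxidase +: all 10 remaining candidates are consistent.
Nitrate -: excludes 6 organisms — 4 left.
Indole -: excludes Cardiobacterium hominis — 3 left.
Motility -: all 3 remaining candidates are consistent.
X+V req. -: all 3 remaining candidates are consistent.
ODC -: all 3 remaining candidates are consistent.
DNase -: all 3 remaining candidates are consistent.
Catalase -: excludes Neisseria gonorrhoeae, Neisseria meningitidis — 1 left.
Esculin -: the one remaining candidate is consistent.
Urease -: the one remaining candidate is consistent.

Kingella kingae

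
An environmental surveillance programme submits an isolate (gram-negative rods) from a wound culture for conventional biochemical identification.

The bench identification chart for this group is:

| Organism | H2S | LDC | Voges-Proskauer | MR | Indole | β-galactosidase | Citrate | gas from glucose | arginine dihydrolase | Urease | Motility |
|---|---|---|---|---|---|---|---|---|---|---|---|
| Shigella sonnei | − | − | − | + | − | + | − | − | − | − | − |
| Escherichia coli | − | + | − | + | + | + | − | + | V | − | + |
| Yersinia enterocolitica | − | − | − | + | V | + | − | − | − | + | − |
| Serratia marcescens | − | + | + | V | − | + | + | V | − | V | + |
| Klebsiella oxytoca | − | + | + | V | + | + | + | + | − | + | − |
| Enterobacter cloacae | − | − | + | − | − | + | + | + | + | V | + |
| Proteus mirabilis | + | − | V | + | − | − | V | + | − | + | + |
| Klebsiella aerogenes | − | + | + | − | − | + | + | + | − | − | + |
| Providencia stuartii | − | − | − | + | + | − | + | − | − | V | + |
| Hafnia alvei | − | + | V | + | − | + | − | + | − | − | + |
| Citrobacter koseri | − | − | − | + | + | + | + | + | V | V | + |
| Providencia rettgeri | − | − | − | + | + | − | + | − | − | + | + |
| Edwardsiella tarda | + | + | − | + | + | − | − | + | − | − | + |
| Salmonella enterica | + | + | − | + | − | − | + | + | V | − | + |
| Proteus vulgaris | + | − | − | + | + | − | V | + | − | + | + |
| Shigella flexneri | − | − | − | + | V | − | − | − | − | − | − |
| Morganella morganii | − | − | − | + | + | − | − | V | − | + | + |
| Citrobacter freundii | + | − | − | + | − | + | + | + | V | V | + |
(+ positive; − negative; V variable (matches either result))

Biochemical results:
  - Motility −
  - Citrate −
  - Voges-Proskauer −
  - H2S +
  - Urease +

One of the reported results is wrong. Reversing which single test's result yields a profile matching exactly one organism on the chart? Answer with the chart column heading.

H2S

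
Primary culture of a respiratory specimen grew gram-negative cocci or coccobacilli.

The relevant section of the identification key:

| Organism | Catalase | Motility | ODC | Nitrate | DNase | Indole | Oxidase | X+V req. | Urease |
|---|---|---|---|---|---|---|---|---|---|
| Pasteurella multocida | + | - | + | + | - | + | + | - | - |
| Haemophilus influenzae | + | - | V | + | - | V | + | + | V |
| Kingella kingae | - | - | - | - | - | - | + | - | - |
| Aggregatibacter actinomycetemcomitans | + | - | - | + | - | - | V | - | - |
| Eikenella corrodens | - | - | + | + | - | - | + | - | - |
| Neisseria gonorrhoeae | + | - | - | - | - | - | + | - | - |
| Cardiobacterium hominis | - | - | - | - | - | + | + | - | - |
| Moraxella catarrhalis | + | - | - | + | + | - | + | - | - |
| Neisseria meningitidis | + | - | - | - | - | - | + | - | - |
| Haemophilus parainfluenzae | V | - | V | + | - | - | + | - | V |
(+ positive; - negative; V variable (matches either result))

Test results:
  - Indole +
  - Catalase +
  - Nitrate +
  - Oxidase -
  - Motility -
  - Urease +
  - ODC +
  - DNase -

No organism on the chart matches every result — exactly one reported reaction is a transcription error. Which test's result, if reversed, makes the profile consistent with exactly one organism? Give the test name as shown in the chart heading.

Oxidase

As reported, no row in the chart matches all 8 reactions.
Reversing ODC → still no organism matches.
Reversing Motility → still no organism matches.
Reversing Catalase → still no organism matches.
Reversing Urease → still no organism matches.
Reversing Indole → still no organism matches.
Reversing Nitrate → still no organism matches.
Reversing DNase → still no organism matches.
Reversing Oxidase (to +) → unique match: Haemophilus influenzae.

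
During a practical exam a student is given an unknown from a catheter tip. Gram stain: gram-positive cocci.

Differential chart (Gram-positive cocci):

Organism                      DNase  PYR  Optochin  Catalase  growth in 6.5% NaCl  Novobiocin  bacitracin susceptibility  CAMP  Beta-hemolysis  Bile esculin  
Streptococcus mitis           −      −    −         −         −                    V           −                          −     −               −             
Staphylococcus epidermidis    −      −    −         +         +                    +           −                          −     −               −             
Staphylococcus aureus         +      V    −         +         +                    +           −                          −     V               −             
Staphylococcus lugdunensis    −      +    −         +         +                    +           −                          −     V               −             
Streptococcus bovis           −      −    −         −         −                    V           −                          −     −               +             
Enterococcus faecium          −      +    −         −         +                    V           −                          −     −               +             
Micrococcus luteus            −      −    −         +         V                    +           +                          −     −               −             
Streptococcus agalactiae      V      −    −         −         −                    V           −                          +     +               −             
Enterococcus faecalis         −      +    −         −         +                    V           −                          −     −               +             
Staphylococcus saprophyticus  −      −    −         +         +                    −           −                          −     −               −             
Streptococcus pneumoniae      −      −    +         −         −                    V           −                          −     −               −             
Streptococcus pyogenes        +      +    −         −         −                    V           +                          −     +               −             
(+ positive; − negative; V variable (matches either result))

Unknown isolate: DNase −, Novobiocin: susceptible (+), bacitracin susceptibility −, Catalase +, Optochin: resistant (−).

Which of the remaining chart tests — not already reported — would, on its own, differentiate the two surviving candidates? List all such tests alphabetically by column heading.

bacitracin susceptibility −: excludes Micrococcus luteus, Streptococcus pyogenes — 10 left.
Optochin −: excludes Streptococcus pneumoniae — 9 left.
Catalase +: excludes 5 organisms — 4 left.
Novobiocin +: excludes Staphylococcus saprophyticus — 3 left.
DNase −: excludes Staphylococcus aureus — 2 left.
Two candidates remain: Staphylococcus epidermidis and Staphylococcus lugdunensis.
  PYR: Staphylococcus epidermidis −, Staphylococcus lugdunensis + — discriminates.
  growth in 6.5% NaCl: + vs + — same for both, does not separate.
  CAMP: − vs − — same for both, does not separate.
  Beta-hemolysis: − vs V — variable for at least one, does not separate.
  Bile esculin: − vs − — same for both, does not separate.

PYR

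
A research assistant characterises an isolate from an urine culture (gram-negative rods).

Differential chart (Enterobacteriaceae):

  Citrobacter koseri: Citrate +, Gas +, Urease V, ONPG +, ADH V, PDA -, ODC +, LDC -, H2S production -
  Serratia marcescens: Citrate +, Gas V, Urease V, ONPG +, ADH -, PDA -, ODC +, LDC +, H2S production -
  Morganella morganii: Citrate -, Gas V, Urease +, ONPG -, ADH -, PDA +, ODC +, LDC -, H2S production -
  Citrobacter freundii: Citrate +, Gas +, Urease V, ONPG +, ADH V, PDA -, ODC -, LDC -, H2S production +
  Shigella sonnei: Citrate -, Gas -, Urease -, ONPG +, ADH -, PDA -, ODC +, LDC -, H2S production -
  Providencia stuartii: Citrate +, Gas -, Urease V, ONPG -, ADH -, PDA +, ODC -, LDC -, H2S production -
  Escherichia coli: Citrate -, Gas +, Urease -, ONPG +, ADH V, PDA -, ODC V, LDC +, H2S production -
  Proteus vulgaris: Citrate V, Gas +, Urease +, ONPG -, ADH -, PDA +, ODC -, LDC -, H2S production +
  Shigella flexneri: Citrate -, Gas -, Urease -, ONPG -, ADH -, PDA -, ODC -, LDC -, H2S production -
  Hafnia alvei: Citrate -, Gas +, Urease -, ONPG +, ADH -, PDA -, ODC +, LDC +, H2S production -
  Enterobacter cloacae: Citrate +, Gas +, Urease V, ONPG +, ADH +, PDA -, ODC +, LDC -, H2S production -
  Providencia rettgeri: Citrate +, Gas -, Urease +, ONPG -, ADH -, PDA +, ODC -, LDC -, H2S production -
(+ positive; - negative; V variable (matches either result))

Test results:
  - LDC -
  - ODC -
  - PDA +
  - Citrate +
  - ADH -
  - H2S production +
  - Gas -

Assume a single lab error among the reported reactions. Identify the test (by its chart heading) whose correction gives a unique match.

As reported, no row in the chart matches all 7 reactions.
Reversing ADH → still no organism matches.
Reversing PDA → still no organism matches.
Reversing Citrate → still no organism matches.
Reversing LDC → still no organism matches.
Reversing H2S production → 2 organisms match (not unique).
Reversing Gas (to +) → unique match: Proteus vulgaris.
Reversing ODC → still no organism matches.

Gas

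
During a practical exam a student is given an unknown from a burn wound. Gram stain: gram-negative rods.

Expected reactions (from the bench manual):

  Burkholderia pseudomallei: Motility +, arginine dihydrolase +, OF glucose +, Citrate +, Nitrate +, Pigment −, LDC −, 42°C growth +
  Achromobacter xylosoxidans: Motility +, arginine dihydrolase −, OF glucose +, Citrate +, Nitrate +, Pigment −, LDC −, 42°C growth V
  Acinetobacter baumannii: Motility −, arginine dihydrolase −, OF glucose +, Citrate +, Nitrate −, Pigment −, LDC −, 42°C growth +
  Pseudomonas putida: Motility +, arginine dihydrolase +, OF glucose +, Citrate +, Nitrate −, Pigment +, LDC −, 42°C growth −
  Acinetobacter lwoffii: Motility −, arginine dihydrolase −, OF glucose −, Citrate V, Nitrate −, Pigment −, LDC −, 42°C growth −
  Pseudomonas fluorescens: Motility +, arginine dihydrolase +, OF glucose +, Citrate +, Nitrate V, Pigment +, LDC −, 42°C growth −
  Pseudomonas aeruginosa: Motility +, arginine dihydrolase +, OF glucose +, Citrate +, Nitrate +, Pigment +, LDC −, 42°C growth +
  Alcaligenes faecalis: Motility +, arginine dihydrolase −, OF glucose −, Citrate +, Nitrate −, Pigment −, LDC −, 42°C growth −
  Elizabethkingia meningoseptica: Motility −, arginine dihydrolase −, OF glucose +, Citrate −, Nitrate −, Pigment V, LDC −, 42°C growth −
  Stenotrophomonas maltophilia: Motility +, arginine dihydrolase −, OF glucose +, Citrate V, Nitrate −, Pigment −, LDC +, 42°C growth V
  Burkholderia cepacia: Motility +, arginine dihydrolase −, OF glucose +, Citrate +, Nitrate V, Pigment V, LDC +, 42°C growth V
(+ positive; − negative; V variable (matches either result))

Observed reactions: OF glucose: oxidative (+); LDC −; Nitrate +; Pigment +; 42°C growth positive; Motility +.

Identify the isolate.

Pseudomonas aeruginosa

LDC −: excludes Stenotrophomonas maltophilia, Burkholderia cepacia — 9 left.
42°C growth +: excludes 5 organisms — 4 left.
OF glucose +: all 4 remaining candidates are consistent.
Nitrate +: excludes Acinetobacter baumannii — 3 left.
Pigment +: excludes Burkholderia pseudomallei, Achromobacter xylosoxidans — 1 left.
Motility +: the one remaining candidate is consistent.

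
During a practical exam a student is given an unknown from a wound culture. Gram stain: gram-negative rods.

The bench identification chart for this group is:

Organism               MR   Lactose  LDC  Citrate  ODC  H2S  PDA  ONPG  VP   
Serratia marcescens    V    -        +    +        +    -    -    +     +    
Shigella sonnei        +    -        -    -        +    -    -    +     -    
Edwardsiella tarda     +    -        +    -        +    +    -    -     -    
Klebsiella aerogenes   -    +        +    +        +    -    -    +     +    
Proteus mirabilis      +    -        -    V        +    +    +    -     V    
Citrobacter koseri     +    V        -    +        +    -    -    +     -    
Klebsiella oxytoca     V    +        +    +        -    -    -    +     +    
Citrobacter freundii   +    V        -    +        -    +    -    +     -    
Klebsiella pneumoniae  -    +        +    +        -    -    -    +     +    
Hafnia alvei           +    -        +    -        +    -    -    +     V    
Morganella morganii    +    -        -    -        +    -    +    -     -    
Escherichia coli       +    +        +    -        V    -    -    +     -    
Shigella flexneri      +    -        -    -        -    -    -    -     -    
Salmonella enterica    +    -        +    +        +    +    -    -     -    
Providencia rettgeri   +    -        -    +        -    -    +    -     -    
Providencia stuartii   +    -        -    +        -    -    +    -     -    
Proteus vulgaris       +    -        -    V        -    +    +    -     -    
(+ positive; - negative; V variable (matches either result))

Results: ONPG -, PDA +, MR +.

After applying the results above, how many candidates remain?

ONPG -: excludes 9 organisms — 8 left.
PDA +: excludes Edwardsiella tarda, Shigella flexneri, Salmonella enterica — 5 left.
MR +: all 5 remaining candidates are consistent.
Still consistent: Morganella morganii, Proteus mirabilis, Proteus vulgaris, Providencia rettgeri, Providencia stuartii.

5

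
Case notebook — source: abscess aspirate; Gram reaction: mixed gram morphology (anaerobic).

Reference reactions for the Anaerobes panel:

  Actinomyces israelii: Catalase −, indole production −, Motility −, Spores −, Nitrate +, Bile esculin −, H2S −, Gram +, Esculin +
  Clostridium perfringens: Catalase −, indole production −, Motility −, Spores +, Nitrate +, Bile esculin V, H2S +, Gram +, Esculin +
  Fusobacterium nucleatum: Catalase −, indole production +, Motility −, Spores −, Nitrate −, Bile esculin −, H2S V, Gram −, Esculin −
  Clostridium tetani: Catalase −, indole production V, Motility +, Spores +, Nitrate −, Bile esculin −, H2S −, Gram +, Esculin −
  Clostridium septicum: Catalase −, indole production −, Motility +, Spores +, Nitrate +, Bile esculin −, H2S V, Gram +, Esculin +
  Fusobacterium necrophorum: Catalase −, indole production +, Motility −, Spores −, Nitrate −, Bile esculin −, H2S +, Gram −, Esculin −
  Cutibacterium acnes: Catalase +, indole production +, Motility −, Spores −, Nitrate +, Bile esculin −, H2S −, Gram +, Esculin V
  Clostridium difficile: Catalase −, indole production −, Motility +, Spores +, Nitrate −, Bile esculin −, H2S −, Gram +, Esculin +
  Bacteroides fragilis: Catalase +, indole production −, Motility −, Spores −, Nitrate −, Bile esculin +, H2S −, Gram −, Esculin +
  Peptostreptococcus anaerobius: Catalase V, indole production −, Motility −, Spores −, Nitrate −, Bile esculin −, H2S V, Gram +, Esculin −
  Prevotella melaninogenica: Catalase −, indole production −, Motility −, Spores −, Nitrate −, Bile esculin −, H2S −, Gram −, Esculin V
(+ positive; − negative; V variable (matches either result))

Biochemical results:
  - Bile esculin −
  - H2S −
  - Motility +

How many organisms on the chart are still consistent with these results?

Bile esculin −: excludes Bacteroides fragilis — 10 left.
Motility +: excludes 7 organisms — 3 left.
H2S −: all 3 remaining candidates are consistent.
Still consistent: Clostridium difficile, Clostridium septicum, Clostridium tetani.

3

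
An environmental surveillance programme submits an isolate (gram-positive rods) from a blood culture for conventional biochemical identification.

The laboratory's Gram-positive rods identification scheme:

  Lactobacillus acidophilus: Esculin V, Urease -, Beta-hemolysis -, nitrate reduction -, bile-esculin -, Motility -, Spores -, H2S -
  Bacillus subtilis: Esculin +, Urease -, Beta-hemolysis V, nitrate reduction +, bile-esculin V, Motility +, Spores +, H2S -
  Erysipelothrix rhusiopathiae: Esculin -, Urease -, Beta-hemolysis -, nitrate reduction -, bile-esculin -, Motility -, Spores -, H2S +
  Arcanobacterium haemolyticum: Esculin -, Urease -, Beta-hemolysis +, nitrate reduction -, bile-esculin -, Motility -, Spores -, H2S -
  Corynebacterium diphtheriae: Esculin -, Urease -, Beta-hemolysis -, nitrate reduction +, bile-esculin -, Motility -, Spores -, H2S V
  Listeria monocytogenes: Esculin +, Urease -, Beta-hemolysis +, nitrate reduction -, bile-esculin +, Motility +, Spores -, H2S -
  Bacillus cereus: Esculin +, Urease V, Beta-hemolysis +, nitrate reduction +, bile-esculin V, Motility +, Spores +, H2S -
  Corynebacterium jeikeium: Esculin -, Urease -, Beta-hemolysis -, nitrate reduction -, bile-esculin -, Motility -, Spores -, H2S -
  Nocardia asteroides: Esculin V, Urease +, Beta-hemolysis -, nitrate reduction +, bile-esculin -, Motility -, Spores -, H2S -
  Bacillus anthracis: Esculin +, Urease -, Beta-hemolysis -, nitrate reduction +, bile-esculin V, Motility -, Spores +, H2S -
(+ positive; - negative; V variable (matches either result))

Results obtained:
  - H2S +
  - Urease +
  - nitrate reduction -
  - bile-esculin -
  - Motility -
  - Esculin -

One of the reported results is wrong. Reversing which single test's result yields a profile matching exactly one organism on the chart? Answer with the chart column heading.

Urease

As reported, no row in the chart matches all 6 reactions.
Reversing Esculin → still no organism matches.
Reversing Motility → still no organism matches.
Reversing Urease (to -) → unique match: Erysipelothrix rhusiopathiae.
Reversing nitrate reduction → still no organism matches.
Reversing H2S → still no organism matches.
Reversing bile-esculin → still no organism matches.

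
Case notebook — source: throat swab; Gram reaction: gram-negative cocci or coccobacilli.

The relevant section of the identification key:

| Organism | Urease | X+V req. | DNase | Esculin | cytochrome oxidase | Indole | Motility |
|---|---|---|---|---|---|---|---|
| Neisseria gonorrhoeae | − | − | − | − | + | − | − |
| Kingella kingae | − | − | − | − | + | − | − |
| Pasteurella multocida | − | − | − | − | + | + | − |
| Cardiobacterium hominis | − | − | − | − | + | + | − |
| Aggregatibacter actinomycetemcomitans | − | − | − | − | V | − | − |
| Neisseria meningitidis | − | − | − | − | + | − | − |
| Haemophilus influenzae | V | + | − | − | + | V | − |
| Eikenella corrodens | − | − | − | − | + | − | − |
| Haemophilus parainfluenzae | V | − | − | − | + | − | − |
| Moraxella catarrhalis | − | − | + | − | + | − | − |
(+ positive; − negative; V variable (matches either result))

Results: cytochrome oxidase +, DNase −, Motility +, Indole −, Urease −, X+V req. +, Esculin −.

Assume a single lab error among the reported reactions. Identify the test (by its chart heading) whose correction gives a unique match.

Motility

As reported, no row in the chart matches all 7 reactions.
Reversing X+V req. → still no organism matches.
Reversing Urease → still no organism matches.
Reversing Motility (to −) → unique match: Haemophilus influenzae.
Reversing Indole → still no organism matches.
Reversing Esculin → still no organism matches.
Reversing cytochrome oxidase → still no organism matches.
Reversing DNase → still no organism matches.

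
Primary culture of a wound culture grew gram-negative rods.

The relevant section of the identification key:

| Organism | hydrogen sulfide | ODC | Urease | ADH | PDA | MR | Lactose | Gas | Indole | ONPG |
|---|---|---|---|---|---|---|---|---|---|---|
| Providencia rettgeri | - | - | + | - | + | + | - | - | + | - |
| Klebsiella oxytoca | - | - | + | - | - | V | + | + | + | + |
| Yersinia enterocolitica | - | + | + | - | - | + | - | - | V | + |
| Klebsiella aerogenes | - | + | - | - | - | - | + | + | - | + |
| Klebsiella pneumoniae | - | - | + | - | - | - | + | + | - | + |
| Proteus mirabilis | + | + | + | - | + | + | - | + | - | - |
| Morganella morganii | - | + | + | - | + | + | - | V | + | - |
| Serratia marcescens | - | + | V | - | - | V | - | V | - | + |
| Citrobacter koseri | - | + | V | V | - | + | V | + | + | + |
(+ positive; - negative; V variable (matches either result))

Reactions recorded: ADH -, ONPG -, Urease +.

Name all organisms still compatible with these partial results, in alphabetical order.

ONPG -: excludes 6 organisms — 3 left.
Urease +: all 3 remaining candidates are consistent.
ADH -: all 3 remaining candidates are consistent.

Morganella morganii, Proteus mirabilis, Providencia rettgeri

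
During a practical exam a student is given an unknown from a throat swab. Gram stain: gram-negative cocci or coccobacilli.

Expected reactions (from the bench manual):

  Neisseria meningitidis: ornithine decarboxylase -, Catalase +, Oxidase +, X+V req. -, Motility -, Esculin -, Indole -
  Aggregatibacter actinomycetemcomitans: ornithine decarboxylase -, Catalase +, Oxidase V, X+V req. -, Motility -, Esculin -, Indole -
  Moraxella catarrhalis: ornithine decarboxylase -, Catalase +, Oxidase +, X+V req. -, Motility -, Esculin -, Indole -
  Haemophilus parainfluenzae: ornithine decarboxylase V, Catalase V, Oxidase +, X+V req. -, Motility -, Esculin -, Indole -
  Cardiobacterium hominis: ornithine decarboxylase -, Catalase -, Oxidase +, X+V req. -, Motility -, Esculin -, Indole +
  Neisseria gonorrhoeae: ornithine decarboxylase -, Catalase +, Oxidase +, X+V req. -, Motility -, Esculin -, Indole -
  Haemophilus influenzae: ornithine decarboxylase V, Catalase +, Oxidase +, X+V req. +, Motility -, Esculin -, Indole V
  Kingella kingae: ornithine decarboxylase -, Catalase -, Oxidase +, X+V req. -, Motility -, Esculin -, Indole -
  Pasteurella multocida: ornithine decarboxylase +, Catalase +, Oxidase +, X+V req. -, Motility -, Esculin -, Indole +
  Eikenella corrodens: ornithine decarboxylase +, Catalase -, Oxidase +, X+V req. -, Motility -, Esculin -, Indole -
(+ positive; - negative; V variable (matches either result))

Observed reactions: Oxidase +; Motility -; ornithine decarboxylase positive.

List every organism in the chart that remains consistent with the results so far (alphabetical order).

Eikenella corrodens, Haemophilus influenzae, Haemophilus parainfluenzae, Pasteurella multocida

Motility -: all 10 remaining candidates are consistent.
Oxidase +: all 10 remaining candidates are consistent.
ornithine decarboxylase +: excludes 6 organisms — 4 left.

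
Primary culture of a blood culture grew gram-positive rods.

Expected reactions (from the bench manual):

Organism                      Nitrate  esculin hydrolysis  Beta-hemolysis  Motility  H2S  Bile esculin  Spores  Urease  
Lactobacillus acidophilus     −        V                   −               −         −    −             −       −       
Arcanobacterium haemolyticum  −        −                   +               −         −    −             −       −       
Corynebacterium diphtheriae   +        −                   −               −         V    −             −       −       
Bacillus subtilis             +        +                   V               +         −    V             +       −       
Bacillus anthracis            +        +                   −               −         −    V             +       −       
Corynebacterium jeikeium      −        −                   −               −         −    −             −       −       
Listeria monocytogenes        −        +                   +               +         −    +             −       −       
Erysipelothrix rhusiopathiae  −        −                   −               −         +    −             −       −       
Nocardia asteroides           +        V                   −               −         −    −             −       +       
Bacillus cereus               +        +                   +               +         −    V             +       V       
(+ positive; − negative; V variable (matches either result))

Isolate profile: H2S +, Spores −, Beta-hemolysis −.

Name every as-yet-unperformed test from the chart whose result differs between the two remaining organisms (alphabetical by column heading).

Nitrate

Beta-hemolysis −: excludes Arcanobacterium haemolyticum, Listeria monocytogenes, Bacillus cereus — 7 left.
H2S +: excludes 5 organisms — 2 left.
Spores −: all 2 remaining candidates are consistent.
Two candidates remain: Corynebacterium diphtheriae and Erysipelothrix rhusiopathiae.
  Nitrate: Corynebacterium diphtheriae +, Erysipelothrix rhusiopathiae − — discriminates.
  esculin hydrolysis: − vs − — same for both, does not separate.
  Motility: − vs − — same for both, does not separate.
  Bile esculin: − vs − — same for both, does not separate.
  Urease: − vs − — same for both, does not separate.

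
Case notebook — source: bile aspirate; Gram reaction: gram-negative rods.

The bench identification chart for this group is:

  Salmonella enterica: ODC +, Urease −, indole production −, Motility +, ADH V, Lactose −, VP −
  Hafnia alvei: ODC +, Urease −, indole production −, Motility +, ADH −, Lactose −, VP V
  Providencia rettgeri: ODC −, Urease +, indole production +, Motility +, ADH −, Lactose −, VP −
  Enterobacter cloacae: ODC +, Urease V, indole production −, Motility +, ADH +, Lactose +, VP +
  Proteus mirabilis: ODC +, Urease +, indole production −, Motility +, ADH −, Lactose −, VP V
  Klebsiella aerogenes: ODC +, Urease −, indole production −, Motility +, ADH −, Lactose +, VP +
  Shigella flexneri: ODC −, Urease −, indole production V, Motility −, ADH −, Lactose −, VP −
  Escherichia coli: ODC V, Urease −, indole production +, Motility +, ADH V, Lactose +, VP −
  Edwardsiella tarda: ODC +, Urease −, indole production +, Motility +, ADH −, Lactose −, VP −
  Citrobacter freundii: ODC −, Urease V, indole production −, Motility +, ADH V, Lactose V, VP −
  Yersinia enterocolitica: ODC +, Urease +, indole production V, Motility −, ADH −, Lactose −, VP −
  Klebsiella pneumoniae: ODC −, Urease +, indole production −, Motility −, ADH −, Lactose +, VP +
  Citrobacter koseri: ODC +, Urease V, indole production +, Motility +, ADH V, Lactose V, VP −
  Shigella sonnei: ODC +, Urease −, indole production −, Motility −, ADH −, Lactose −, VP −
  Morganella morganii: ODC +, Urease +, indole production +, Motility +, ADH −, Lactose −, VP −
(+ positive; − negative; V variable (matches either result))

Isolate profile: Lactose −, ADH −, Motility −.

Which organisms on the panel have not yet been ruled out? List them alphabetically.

Shigella flexneri, Shigella sonnei, Yersinia enterocolitica

ADH −: excludes Enterobacter cloacae — 14 left.
Lactose −: excludes Klebsiella aerogenes, Escherichia coli, Klebsiella pneumoniae — 11 left.
Motility −: excludes 8 organisms — 3 left.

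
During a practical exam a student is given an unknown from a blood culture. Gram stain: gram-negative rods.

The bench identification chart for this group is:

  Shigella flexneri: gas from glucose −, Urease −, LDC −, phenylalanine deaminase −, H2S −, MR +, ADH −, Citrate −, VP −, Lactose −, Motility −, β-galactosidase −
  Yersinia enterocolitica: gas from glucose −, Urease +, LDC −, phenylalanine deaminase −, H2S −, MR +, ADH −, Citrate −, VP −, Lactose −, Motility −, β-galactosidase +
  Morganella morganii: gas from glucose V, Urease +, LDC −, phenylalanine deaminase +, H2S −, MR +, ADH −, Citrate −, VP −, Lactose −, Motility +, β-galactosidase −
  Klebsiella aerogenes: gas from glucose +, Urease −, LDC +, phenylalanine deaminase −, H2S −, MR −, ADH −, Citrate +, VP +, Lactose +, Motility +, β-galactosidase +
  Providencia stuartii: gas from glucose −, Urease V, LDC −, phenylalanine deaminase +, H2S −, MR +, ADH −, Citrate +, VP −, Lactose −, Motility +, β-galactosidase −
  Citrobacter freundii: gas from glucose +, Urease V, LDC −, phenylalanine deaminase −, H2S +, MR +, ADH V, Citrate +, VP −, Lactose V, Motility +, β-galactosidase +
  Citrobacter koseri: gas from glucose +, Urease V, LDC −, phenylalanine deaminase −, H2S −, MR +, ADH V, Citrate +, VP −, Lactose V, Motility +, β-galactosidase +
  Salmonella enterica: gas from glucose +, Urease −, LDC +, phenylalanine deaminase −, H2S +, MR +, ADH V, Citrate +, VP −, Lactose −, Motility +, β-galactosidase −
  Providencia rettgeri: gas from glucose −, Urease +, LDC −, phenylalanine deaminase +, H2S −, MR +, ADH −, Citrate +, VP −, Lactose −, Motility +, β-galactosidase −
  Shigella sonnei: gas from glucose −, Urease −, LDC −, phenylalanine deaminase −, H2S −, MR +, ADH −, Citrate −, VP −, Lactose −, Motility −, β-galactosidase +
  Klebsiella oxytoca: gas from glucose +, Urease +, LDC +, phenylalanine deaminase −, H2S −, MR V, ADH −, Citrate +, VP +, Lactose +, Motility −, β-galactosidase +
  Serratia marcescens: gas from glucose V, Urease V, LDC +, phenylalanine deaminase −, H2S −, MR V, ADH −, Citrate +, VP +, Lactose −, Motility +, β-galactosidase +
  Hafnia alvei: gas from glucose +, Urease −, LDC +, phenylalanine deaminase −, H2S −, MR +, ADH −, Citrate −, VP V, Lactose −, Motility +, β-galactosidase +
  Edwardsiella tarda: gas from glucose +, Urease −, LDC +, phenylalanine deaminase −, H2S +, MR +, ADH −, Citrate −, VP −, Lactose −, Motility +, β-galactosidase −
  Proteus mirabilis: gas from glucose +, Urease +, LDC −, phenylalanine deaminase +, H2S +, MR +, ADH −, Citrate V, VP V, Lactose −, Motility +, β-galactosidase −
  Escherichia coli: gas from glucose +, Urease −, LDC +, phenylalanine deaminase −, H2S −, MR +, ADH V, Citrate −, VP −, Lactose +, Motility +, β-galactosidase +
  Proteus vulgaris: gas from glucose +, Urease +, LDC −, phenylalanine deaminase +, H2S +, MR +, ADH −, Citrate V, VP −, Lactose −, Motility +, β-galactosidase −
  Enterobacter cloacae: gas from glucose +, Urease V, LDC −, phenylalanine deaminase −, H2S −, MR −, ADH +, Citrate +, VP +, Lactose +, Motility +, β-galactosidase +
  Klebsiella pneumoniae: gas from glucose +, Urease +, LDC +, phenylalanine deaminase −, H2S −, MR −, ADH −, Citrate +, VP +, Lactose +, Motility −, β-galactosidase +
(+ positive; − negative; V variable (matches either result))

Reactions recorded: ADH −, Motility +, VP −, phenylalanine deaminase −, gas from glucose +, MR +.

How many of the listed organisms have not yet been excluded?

6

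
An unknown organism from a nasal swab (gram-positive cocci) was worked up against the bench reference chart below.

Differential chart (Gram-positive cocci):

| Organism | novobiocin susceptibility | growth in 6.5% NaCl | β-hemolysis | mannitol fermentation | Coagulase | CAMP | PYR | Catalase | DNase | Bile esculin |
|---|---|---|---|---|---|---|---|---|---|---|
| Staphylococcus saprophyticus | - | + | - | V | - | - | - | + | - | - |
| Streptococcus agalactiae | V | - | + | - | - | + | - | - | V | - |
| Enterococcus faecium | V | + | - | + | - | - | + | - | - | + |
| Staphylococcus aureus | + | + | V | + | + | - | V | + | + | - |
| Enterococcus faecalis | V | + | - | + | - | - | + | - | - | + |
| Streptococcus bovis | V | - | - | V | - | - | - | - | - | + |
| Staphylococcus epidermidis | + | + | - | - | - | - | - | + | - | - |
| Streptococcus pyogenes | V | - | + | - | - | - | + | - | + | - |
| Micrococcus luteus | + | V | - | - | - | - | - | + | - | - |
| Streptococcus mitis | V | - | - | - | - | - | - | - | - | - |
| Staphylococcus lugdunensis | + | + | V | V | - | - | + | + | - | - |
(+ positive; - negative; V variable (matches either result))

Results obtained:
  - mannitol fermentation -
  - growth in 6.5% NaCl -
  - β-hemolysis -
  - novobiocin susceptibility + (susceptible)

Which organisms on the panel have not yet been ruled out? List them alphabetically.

Micrococcus luteus, Streptococcus bovis, Streptococcus mitis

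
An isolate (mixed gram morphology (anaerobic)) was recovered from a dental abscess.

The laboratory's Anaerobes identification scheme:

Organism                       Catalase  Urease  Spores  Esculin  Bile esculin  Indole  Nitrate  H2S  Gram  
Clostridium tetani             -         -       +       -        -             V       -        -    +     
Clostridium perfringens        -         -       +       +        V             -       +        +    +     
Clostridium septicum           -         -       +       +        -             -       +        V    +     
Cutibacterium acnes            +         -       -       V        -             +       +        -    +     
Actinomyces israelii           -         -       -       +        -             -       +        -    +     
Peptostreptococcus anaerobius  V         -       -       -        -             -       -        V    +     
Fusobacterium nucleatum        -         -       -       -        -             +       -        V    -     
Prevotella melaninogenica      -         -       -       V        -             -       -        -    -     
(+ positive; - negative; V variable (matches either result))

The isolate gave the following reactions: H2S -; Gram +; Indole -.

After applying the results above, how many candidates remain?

Gram +: excludes Fusobacterium nucleatum, Prevotella melaninogenica — 6 left.
Indole -: excludes Cutibacterium acnes — 5 left.
H2S -: excludes Clostridium perfringens — 4 left.
Still consistent: Actinomyces israelii, Clostridium septicum, Clostridium tetani, Peptostreptococcus anaerobius.

4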